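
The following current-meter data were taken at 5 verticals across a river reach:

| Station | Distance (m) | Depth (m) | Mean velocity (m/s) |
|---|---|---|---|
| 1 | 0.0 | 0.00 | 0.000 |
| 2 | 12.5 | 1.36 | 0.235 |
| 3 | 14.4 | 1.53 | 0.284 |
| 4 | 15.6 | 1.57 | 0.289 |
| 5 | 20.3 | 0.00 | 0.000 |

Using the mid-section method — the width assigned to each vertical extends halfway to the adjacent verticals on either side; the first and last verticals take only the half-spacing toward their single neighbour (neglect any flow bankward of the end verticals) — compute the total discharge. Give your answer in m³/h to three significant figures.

15500 m³/h

w_2 = (14.4 − 0.0)/2 = 7.2 m; q_2 = 0.235 × 1.36 × 7.2 = 2.301 m³/s
w_3 = (15.6 − 12.5)/2 = 1.55 m; q_3 = 0.284 × 1.53 × 1.55 = 0.6735 m³/s
w_4 = (20.3 − 14.4)/2 = 2.95 m; q_4 = 0.289 × 1.57 × 2.95 = 1.339 m³/s
Stations 1, 5 contribute zero (depth or velocity is 0).
Q = Σ qᵢ = 4.313 m³/s
= 4.313 × 3600 = 15530 m³/h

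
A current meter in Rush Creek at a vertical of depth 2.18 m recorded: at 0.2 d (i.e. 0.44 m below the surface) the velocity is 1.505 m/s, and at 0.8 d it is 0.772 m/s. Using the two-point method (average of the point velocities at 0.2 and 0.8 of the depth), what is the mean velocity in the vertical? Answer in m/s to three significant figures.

1.14 m/s

v̄ = (1.505 + 0.772) / 2 = 1.139 m/s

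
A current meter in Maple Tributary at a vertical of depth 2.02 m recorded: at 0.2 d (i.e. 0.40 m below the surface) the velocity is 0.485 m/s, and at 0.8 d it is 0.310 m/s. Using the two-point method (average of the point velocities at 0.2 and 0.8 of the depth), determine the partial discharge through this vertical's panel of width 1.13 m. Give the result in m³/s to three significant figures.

0.907 m³/s

v̄ = (0.485 + 0.310) / 2 = 0.3975 m/s
q = v̄ × d × w = 0.3975 × 2.02 × 1.13 = 0.9073 m³/s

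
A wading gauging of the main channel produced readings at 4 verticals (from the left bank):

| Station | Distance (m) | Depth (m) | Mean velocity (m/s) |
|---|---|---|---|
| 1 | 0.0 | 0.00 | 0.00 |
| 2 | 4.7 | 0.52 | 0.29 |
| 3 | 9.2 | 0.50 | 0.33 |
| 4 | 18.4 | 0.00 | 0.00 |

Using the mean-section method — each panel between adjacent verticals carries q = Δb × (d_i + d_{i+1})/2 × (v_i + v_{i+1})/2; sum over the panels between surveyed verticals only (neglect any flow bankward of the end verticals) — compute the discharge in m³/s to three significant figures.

1.27 m³/s

Panel 1-2: Δb = 4.7 m, d̄ = (0.00+0.52)/2 = 0.26, v̄ = (0.00+0.29)/2 = 0.145 → q = 4.7×0.26×0.145 = 0.1772 m³/s
Panel 2-3: Δb = 4.5 m, d̄ = (0.52+0.50)/2 = 0.51, v̄ = (0.29+0.33)/2 = 0.31 → q = 4.5×0.51×0.31 = 0.7115 m³/s
Panel 3-4: Δb = 9.2 m, d̄ = (0.50+0.00)/2 = 0.25, v̄ = (0.33+0.00)/2 = 0.165 → q = 9.2×0.25×0.165 = 0.3795 m³/s
Q = Σ q = 1.268 m³/s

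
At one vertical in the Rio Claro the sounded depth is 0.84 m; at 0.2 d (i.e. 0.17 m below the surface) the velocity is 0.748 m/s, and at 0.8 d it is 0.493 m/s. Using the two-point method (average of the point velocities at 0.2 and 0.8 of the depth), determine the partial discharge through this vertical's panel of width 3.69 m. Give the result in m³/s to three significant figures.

v̄ = (0.748 + 0.493) / 2 = 0.6205 m/s
q = v̄ × d × w = 0.6205 × 0.84 × 3.69 = 1.923 m³/s

1.92 m³/s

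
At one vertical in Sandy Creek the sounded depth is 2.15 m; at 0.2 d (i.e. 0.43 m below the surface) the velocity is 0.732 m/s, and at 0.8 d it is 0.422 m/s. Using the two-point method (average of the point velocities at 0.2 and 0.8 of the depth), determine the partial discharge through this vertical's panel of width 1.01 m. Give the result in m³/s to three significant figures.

v̄ = (0.732 + 0.422) / 2 = 0.5770 m/s
q = v̄ × d × w = 0.5770 × 2.15 × 1.01 = 1.253 m³/s

1.25 m³/s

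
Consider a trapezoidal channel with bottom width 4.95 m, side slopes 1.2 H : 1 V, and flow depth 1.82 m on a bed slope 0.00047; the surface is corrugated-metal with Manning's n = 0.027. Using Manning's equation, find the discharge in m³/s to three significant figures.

11.9 m³/s

A = (b + z·y)·y = (4.95 + 1.2×1.82)×1.82 = 12.98 m²
P = b + 2y√(1+z²) = 4.95 + 2×1.82×√(1+1.2²) = 10.64 m
R = A/P = 12.98/10.64 = 1.221 m
Q = (1/n)·A·R^(2/3)·S^(1/2) = (1/0.027) × 12.98 × 1.221^(2/3) × 0.00047^(1/2) = 11.91 m³/s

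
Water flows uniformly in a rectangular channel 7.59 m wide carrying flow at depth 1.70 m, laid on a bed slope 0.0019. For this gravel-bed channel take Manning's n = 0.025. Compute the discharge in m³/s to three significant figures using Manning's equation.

A = b·y = 7.59 × 1.70 = 12.90 m²
P = b + 2y = 7.59 + 2×1.70 = 10.99 m
R = A/P = 12.90/10.99 = 1.174 m
Q = (1/n)·A·R^(2/3)·S^(1/2) = (1/0.025) × 12.90 × 1.174^(2/3) × 0.0019^(1/2) = 25.04 m³/s

25.0 m³/s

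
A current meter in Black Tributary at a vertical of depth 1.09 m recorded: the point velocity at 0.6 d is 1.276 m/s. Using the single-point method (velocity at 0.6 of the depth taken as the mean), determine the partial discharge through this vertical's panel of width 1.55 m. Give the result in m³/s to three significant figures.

v̄ = v₀.₆ = 1.276 m/s
q = v̄ × d × w = 1.276 × 1.09 × 1.55 = 2.156 m³/s

2.16 m³/s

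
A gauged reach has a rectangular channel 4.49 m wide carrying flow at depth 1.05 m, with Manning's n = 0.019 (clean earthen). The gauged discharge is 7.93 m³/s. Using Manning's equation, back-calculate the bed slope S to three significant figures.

0.00160

A = b·y = 4.49 × 1.05 = 4.715 m²
P = b + 2y = 4.49 + 2×1.05 = 6.590 m
R = A/P = 4.715/6.590 = 0.7154 m
S = (Q·n / (1·A·R^(2/3)))² = (7.93×0.019 / (1×4.715×0.7999))² = 0.001596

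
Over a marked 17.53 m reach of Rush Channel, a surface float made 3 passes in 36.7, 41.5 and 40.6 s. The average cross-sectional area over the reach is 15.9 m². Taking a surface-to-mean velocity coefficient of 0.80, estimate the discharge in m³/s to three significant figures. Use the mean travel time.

t̄ = (36.7 + 41.5 + 40.6) / 3 = 39.6 s
v_surface = L / t̄ = 17.53 / 39.6 = 0.4427 m/s
v_mean = 0.80 × 0.4427 = 0.3541 m/s
Q = A × v_mean = 15.9 × 0.3541 = 5.631 m³/s

5.63 m³/s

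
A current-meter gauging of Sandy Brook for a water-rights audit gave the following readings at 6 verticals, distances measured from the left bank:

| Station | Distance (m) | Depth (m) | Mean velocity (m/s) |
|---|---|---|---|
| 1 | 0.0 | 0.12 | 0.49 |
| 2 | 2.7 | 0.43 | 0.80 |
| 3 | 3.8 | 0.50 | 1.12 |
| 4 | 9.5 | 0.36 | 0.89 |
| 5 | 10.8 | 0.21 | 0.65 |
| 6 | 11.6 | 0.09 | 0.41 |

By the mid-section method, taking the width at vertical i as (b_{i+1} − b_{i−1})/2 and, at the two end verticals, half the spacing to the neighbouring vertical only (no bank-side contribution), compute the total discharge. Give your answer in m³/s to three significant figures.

w_1 = (2.7 − 0.0)/2 = 1.35 m; q_1 = 0.49 × 0.12 × 1.35 = 0.07938 m³/s
w_2 = (3.8 − 0.0)/2 = 1.9 m; q_2 = 0.80 × 0.43 × 1.9 = 0.6536 m³/s
w_3 = (9.5 − 2.7)/2 = 3.4 m; q_3 = 1.12 × 0.50 × 3.4 = 1.904 m³/s
w_4 = (10.8 − 3.8)/2 = 3.5 m; q_4 = 0.89 × 0.36 × 3.5 = 1.121 m³/s
w_5 = (11.6 − 9.5)/2 = 1.05 m; q_5 = 0.65 × 0.21 × 1.05 = 0.1433 m³/s
w_6 = (11.6 − 10.8)/2 = 0.4 m; q_6 = 0.41 × 0.09 × 0.4 = 0.01476 m³/s
Q = Σ qᵢ = 3.916 m³/s

3.92 m³/s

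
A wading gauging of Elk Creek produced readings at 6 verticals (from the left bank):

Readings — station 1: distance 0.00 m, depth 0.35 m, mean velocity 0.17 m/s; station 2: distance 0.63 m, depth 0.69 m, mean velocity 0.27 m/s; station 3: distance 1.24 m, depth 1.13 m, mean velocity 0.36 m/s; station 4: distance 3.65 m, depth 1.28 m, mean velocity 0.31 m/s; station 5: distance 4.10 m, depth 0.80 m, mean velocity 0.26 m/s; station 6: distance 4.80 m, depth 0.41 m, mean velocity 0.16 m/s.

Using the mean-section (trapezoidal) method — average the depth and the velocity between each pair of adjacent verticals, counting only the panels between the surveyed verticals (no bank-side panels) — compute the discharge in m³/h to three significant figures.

5190 m³/h

Panel 1-2: Δb = 0.63 m, d̄ = (0.35+0.69)/2 = 0.52, v̄ = (0.17+0.27)/2 = 0.22 → q = 0.63×0.52×0.22 = 0.07207 m³/s
Panel 2-3: Δb = 0.61 m, d̄ = (0.69+1.13)/2 = 0.91, v̄ = (0.27+0.36)/2 = 0.315 → q = 0.61×0.91×0.315 = 0.1749 m³/s
Panel 3-4: Δb = 2.41 m, d̄ = (1.13+1.28)/2 = 1.205, v̄ = (0.36+0.31)/2 = 0.335 → q = 2.41×1.205×0.335 = 0.9729 m³/s
Panel 4-5: Δb = 0.45 m, d̄ = (1.28+0.80)/2 = 1.04, v̄ = (0.31+0.26)/2 = 0.285 → q = 0.45×1.04×0.285 = 0.1334 m³/s
Panel 5-6: Δb = 0.7 m, d̄ = (0.80+0.41)/2 = 0.605, v̄ = (0.26+0.16)/2 = 0.21 → q = 0.7×0.605×0.21 = 0.08894 m³/s
Q = Σ q = 1.442 m³/s
= 1.442 × 3600 = 5192 m³/h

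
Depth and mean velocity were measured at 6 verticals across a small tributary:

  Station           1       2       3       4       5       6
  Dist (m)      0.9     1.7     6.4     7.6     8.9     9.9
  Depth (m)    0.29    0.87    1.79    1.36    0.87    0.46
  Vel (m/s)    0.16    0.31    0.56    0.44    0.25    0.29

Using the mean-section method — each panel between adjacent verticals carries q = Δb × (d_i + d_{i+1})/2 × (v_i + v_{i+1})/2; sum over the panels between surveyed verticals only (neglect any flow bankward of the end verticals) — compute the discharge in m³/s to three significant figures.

Panel 1-2: Δb = 0.8 m, d̄ = (0.29+0.87)/2 = 0.58, v̄ = (0.16+0.31)/2 = 0.235 → q = 0.8×0.58×0.235 = 0.1090 m³/s
Panel 2-3: Δb = 4.7 m, d̄ = (0.87+1.79)/2 = 1.33, v̄ = (0.31+0.56)/2 = 0.435 → q = 4.7×1.33×0.435 = 2.719 m³/s
Panel 3-4: Δb = 1.2 m, d̄ = (1.79+1.36)/2 = 1.575, v̄ = (0.56+0.44)/2 = 0.5 → q = 1.2×1.575×0.5 = 0.9450 m³/s
Panel 4-5: Δb = 1.3 m, d̄ = (1.36+0.87)/2 = 1.115, v̄ = (0.44+0.25)/2 = 0.345 → q = 1.3×1.115×0.345 = 0.5001 m³/s
Panel 5-6: Δb = 1 m, d̄ = (0.87+0.46)/2 = 0.665, v̄ = (0.25+0.29)/2 = 0.27 → q = 1×0.665×0.27 = 0.1796 m³/s
Q = Σ q = 4.453 m³/s

4.45 m³/s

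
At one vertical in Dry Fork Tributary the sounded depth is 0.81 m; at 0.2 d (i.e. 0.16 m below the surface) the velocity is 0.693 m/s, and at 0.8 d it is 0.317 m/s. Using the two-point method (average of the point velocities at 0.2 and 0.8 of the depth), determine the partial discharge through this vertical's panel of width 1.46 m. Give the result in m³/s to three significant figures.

v̄ = (0.693 + 0.317) / 2 = 0.5050 m/s
q = v̄ × d × w = 0.5050 × 0.81 × 1.46 = 0.5972 m³/s

0.597 m³/s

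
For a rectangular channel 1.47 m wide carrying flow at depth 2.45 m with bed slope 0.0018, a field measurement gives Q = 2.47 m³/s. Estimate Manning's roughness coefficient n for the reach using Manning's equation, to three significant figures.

A = b·y = 1.47 × 2.45 = 3.602 m²
P = b + 2y = 1.47 + 2×2.45 = 6.370 m
R = A/P = 3.602/6.370 = 0.5654 m
n = (1/Q)·A·R^(2/3)·S^(1/2) = (1/2.47) × 3.602 × 0.6837 × 0.04243 = 0.04230

0.0423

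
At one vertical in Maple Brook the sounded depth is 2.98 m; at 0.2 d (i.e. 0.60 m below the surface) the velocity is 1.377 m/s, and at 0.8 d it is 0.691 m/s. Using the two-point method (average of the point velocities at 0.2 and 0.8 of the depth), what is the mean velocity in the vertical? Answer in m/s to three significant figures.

v̄ = (1.377 + 0.691) / 2 = 1.034 m/s

1.03 m/s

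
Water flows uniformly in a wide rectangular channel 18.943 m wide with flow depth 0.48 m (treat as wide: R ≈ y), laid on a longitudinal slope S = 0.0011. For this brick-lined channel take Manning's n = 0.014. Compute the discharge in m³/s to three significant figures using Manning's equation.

A = b·y = 18.943 × 0.48 = 9.093 m²
Wide channel: R ≈ y = 0.48 m
Q = (1/n)·A·R^(2/3)·S^(1/2) = (1/0.014) × 9.093 × 0.4800^(2/3) × 0.0011^(1/2) = 13.21 m³/s

13.2 m³/s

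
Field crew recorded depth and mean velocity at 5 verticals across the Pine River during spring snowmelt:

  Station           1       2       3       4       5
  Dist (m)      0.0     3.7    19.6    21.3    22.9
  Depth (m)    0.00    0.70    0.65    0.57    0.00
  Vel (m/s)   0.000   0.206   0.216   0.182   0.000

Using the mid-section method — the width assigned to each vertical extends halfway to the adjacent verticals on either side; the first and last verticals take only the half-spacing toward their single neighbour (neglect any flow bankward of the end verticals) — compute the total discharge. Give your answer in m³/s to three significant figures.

2.82 m³/s

w_2 = (19.6 − 0.0)/2 = 9.8 m; q_2 = 0.206 × 0.70 × 9.8 = 1.413 m³/s
w_3 = (21.3 − 3.7)/2 = 8.8 m; q_3 = 0.216 × 0.65 × 8.8 = 1.236 m³/s
w_4 = (22.9 − 19.6)/2 = 1.65 m; q_4 = 0.182 × 0.57 × 1.65 = 0.1712 m³/s
Stations 1, 5 contribute zero (depth or velocity is 0).
Q = Σ qᵢ = 2.820 m³/s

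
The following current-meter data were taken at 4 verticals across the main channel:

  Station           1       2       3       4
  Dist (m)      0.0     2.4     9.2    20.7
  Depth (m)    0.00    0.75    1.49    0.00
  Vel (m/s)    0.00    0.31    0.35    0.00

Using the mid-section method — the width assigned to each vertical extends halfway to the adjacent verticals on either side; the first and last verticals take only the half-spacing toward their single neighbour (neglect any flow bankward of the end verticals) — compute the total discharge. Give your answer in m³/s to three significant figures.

w_2 = (9.2 − 0.0)/2 = 4.6 m; q_2 = 0.31 × 0.75 × 4.6 = 1.070 m³/s
w_3 = (20.7 − 2.4)/2 = 9.15 m; q_3 = 0.35 × 1.49 × 9.15 = 4.772 m³/s
Stations 1, 4 contribute zero (depth or velocity is 0).
Q = Σ qᵢ = 5.841 m³/s

5.84 m³/s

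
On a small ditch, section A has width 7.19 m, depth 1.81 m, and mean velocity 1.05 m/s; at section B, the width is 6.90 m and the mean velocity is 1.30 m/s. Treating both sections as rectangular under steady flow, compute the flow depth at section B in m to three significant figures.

Q = A₁V₁ = (7.19×1.81) × 1.05 = 13.66 m³/s
d₂ = Q/(b₂ V₂) = 13.66/(6.90×1.30) = 1.523 m

1.52 m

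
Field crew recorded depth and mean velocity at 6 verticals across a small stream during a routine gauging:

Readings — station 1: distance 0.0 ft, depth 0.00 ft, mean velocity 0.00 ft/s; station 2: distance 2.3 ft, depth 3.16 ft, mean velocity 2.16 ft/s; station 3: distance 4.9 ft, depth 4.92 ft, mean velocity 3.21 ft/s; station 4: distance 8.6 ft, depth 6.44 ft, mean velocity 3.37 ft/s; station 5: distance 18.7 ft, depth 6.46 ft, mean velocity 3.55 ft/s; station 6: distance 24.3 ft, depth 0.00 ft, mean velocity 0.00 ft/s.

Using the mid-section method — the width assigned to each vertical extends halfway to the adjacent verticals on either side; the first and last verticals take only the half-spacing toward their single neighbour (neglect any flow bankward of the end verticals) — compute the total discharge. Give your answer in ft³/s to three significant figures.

w_2 = (4.9 − 0.0)/2 = 2.45 ft; q_2 = 2.16 × 3.16 × 2.45 = 16.72 ft³/s
w_3 = (8.6 − 2.3)/2 = 3.15 ft; q_3 = 3.21 × 4.92 × 3.15 = 49.75 ft³/s
w_4 = (18.7 − 4.9)/2 = 6.9 ft; q_4 = 3.37 × 6.44 × 6.9 = 149.7 ft³/s
w_5 = (24.3 − 8.6)/2 = 7.85 ft; q_5 = 3.55 × 6.46 × 7.85 = 180.0 ft³/s
Stations 1, 6 contribute zero (depth or velocity is 0).
Q = Σ qᵢ = 396.2 ft³/s

396 ft³/s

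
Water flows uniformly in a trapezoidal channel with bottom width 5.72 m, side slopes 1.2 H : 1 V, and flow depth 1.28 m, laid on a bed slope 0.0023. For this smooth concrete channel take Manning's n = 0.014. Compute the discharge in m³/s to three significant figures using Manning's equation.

30.9 m³/s

A = (b + z·y)·y = (5.72 + 1.2×1.28)×1.28 = 9.288 m²
P = b + 2y√(1+z²) = 5.72 + 2×1.28×√(1+1.2²) = 9.719 m
R = A/P = 9.288/9.719 = 0.9556 m
Q = (1/n)·A·R^(2/3)·S^(1/2) = (1/0.014) × 9.288 × 0.9556^(2/3) × 0.0023^(1/2) = 30.87 m³/s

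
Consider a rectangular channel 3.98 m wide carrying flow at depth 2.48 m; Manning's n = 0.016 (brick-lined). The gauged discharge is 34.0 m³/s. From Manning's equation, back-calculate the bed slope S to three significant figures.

0.00266

A = b·y = 3.98 × 2.48 = 9.870 m²
P = b + 2y = 3.98 + 2×2.48 = 8.940 m
R = A/P = 9.870/8.940 = 1.104 m
S = (Q·n / (1·A·R^(2/3)))² = (34.0×0.016 / (1×9.870×1.068))² = 0.002662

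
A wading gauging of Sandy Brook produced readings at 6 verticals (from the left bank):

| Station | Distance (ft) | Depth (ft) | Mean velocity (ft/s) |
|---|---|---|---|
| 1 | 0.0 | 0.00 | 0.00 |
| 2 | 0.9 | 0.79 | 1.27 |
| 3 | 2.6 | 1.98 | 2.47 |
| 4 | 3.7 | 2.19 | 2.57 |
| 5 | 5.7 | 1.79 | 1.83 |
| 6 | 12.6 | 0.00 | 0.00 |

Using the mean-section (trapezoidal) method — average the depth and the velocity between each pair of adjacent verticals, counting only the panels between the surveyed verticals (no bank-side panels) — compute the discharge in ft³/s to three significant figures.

Panel 1-2: Δb = 0.9 ft, d̄ = (0.00+0.79)/2 = 0.395, v̄ = (0.00+1.27)/2 = 0.635 → q = 0.9×0.395×0.635 = 0.2257 ft³/s
Panel 2-3: Δb = 1.7 ft, d̄ = (0.79+1.98)/2 = 1.385, v̄ = (1.27+2.47)/2 = 1.87 → q = 1.7×1.385×1.87 = 4.403 ft³/s
Panel 3-4: Δb = 1.1 ft, d̄ = (1.98+2.19)/2 = 2.085, v̄ = (2.47+2.57)/2 = 2.52 → q = 1.1×2.085×2.52 = 5.780 ft³/s
Panel 4-5: Δb = 2 ft, d̄ = (2.19+1.79)/2 = 1.99, v̄ = (2.57+1.83)/2 = 2.2 → q = 2×1.99×2.2 = 8.756 ft³/s
Panel 5-6: Δb = 6.9 ft, d̄ = (1.79+0.00)/2 = 0.895, v̄ = (1.83+0.00)/2 = 0.915 → q = 6.9×0.895×0.915 = 5.651 ft³/s
Q = Σ q = 24.81 ft³/s

24.8 ft³/s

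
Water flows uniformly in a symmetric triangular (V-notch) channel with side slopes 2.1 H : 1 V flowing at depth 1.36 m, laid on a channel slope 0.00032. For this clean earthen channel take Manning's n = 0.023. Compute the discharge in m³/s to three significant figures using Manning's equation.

2.18 m³/s

A = z·y² = 2.1×1.36² = 3.884 m²
P = 2y√(1+z²) = 2×1.36×√(1+2.1²) = 6.327 m
R = A/P = 3.884/6.327 = 0.6139 m
Q = (1/n)·A·R^(2/3)·S^(1/2) = (1/0.023) × 3.884 × 0.6139^(2/3) × 0.00032^(1/2) = 2.182 m³/s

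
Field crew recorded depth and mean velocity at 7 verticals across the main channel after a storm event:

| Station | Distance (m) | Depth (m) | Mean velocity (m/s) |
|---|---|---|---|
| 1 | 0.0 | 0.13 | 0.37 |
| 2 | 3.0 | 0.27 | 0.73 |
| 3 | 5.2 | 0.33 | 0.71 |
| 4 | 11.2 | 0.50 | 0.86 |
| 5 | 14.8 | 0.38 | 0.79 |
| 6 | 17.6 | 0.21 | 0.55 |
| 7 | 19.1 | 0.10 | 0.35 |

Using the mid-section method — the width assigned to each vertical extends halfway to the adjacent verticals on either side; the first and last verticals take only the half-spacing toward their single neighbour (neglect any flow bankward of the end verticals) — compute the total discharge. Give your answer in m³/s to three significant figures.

4.84 m³/s

w_1 = (3.0 − 0.0)/2 = 1.5 m; q_1 = 0.37 × 0.13 × 1.5 = 0.07215 m³/s
w_2 = (5.2 − 0.0)/2 = 2.6 m; q_2 = 0.73 × 0.27 × 2.6 = 0.5125 m³/s
w_3 = (11.2 − 3.0)/2 = 4.1 m; q_3 = 0.71 × 0.33 × 4.1 = 0.9606 m³/s
w_4 = (14.8 − 5.2)/2 = 4.8 m; q_4 = 0.86 × 0.50 × 4.8 = 2.064 m³/s
w_5 = (17.6 − 11.2)/2 = 3.2 m; q_5 = 0.79 × 0.38 × 3.2 = 0.9606 m³/s
w_6 = (19.1 − 14.8)/2 = 2.15 m; q_6 = 0.55 × 0.21 × 2.15 = 0.2483 m³/s
w_7 = (19.1 − 17.6)/2 = 0.75 m; q_7 = 0.35 × 0.10 × 0.75 = 0.02625 m³/s
Q = Σ qᵢ = 4.844 m³/s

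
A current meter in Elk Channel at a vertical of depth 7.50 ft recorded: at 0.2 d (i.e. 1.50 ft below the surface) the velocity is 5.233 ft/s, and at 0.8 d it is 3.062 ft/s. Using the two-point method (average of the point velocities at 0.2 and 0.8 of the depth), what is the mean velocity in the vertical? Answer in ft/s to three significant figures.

v̄ = (5.233 + 3.062) / 2 = 4.148 ft/s

4.15 ft/s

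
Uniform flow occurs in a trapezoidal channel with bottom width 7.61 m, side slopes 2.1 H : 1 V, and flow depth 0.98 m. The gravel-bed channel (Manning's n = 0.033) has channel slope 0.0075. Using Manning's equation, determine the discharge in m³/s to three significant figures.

21.0 m³/s

A = (b + z·y)·y = (7.61 + 2.1×0.98)×0.98 = 9.475 m²
P = b + 2y√(1+z²) = 7.61 + 2×0.98×√(1+2.1²) = 12.17 m
R = A/P = 9.475/12.17 = 0.7786 m
Q = (1/n)·A·R^(2/3)·S^(1/2) = (1/0.033) × 9.475 × 0.7786^(2/3) × 0.0075^(1/2) = 21.04 m³/s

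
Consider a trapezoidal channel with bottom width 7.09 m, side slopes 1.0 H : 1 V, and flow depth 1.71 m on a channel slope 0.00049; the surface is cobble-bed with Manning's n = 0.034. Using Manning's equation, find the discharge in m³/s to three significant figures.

A = (b + z·y)·y = (7.09 + 1.0×1.71)×1.71 = 15.05 m²
P = b + 2y√(1+z²) = 7.09 + 2×1.71×√(1+1.0²) = 11.93 m
R = A/P = 15.05/11.93 = 1.262 m
Q = (1/n)·A·R^(2/3)·S^(1/2) = (1/0.034) × 15.05 × 1.262^(2/3) × 0.00049^(1/2) = 11.44 m³/s

11.4 m³/s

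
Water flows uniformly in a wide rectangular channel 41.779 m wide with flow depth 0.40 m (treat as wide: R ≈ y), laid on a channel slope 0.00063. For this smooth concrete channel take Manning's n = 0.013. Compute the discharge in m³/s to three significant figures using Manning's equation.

17.5 m³/s

A = b·y = 41.779 × 0.40 = 16.71 m²
Wide channel: R ≈ y = 0.40 m
Q = (1/n)·A·R^(2/3)·S^(1/2) = (1/0.013) × 16.71 × 0.4000^(2/3) × 0.00063^(1/2) = 17.52 m³/s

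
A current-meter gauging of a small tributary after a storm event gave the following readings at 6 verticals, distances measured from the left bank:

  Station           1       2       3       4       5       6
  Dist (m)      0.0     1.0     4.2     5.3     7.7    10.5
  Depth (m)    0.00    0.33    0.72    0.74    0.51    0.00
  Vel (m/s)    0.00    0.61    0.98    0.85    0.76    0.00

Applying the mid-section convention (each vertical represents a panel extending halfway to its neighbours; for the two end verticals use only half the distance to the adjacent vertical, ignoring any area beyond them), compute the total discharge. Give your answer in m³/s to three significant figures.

w_2 = (4.2 − 0.0)/2 = 2.1 m; q_2 = 0.61 × 0.33 × 2.1 = 0.4227 m³/s
w_3 = (5.3 − 1.0)/2 = 2.15 m; q_3 = 0.98 × 0.72 × 2.15 = 1.517 m³/s
w_4 = (7.7 − 4.2)/2 = 1.75 m; q_4 = 0.85 × 0.74 × 1.75 = 1.101 m³/s
w_5 = (10.5 − 5.3)/2 = 2.6 m; q_5 = 0.76 × 0.51 × 2.6 = 1.008 m³/s
Stations 1, 6 contribute zero (depth or velocity is 0).
Q = Σ qᵢ = 4.048 m³/s

4.05 m³/s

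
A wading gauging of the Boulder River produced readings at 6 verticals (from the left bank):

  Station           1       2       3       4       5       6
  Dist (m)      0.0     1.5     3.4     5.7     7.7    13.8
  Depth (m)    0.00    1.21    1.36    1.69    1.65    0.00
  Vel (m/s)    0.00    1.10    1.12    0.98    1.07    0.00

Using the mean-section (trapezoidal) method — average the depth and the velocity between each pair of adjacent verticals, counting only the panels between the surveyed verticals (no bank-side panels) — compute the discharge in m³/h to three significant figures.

Panel 1-2: Δb = 1.5 m, d̄ = (0.00+1.21)/2 = 0.605, v̄ = (0.00+1.10)/2 = 0.55 → q = 1.5×0.605×0.55 = 0.4991 m³/s
Panel 2-3: Δb = 1.9 m, d̄ = (1.21+1.36)/2 = 1.285, v̄ = (1.10+1.12)/2 = 1.11 → q = 1.9×1.285×1.11 = 2.710 m³/s
Panel 3-4: Δb = 2.3 m, d̄ = (1.36+1.69)/2 = 1.525, v̄ = (1.12+0.98)/2 = 1.05 → q = 2.3×1.525×1.05 = 3.683 m³/s
Panel 4-5: Δb = 2 m, d̄ = (1.69+1.65)/2 = 1.67, v̄ = (0.98+1.07)/2 = 1.025 → q = 2×1.67×1.025 = 3.424 m³/s
Panel 5-6: Δb = 6.1 m, d̄ = (1.65+0.00)/2 = 0.825, v̄ = (1.07+0.00)/2 = 0.535 → q = 6.1×0.825×0.535 = 2.692 m³/s
Q = Σ q = 13.01 m³/s
= 13.01 × 3600 = 46830 m³/h

46800 m³/h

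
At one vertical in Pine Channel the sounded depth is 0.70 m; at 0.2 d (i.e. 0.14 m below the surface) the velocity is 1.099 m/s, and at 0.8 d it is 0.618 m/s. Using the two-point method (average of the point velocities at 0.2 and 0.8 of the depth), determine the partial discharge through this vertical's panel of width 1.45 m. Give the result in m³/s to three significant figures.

0.871 m³/s

v̄ = (1.099 + 0.618) / 2 = 0.8585 m/s
q = v̄ × d × w = 0.8585 × 0.70 × 1.45 = 0.8714 m³/s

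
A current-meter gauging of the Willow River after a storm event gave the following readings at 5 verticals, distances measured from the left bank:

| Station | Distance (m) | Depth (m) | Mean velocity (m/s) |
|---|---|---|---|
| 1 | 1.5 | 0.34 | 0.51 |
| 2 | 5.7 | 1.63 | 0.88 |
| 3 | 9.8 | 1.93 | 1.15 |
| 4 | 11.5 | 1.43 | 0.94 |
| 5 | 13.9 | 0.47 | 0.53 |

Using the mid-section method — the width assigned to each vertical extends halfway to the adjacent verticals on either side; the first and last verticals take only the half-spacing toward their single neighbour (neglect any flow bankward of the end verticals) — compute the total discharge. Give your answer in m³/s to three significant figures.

w_1 = (5.7 − 1.5)/2 = 2.1 m; q_1 = 0.51 × 0.34 × 2.1 = 0.3641 m³/s
w_2 = (9.8 − 1.5)/2 = 4.15 m; q_2 = 0.88 × 1.63 × 4.15 = 5.953 m³/s
w_3 = (11.5 − 5.7)/2 = 2.9 m; q_3 = 1.15 × 1.93 × 2.9 = 6.437 m³/s
w_4 = (13.9 − 9.8)/2 = 2.05 m; q_4 = 0.94 × 1.43 × 2.05 = 2.756 m³/s
w_5 = (13.9 − 11.5)/2 = 1.2 m; q_5 = 0.53 × 0.47 × 1.2 = 0.2989 m³/s
Q = Σ qᵢ = 15.81 m³/s

15.8 m³/s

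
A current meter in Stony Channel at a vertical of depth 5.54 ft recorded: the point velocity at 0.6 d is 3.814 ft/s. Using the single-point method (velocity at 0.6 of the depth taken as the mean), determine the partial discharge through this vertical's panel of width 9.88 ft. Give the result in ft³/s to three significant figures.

209 ft³/s

v̄ = v₀.₆ = 3.814 ft/s
q = v̄ × d × w = 3.814 × 5.54 × 9.88 = 208.8 ft³/s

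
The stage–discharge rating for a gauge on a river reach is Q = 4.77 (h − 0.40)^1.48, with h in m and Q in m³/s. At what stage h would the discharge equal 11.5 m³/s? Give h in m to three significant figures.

h − h₀ = (Q/C)^(1/b) = (11.5/4.77)^(1/1.48) = 1.812 m
h = 0.40 + 1.812 = 2.212 m

2.21 m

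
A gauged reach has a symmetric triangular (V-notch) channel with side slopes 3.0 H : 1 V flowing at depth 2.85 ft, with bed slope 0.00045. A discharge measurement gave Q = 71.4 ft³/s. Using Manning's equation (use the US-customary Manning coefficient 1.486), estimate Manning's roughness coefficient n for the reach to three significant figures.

A = z·y² = 3.0×2.85² = 24.37 ft²
P = 2y√(1+z²) = 2×2.85×√(1+3.0²) = 18.02 ft
R = A/P = 24.37/18.02 = 1.352 ft
n = (1.486/Q)·A·R^(2/3)·S^(1/2) = (1.486/71.4) × 24.37 × 1.223 × 0.02121 = 0.01315

0.0132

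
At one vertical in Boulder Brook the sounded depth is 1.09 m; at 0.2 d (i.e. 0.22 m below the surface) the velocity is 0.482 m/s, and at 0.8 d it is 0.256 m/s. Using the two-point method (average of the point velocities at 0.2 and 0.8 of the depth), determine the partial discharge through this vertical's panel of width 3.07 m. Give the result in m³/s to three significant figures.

v̄ = (0.482 + 0.256) / 2 = 0.3690 m/s
q = v̄ × d × w = 0.3690 × 1.09 × 3.07 = 1.235 m³/s

1.23 m³/s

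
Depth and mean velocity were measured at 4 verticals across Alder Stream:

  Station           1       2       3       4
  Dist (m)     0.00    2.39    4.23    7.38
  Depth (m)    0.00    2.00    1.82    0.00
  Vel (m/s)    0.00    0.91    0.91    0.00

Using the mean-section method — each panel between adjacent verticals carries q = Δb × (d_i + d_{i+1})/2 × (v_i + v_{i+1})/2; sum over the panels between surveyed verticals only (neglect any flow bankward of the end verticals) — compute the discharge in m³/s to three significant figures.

5.59 m³/s

Panel 1-2: Δb = 2.39 m, d̄ = (0.00+2.00)/2 = 1, v̄ = (0.00+0.91)/2 = 0.455 → q = 2.39×1×0.455 = 1.087 m³/s
Panel 2-3: Δb = 1.84 m, d̄ = (2.00+1.82)/2 = 1.91, v̄ = (0.91+0.91)/2 = 0.91 → q = 1.84×1.91×0.91 = 3.198 m³/s
Panel 3-4: Δb = 3.15 m, d̄ = (1.82+0.00)/2 = 0.91, v̄ = (0.91+0.00)/2 = 0.455 → q = 3.15×0.91×0.455 = 1.304 m³/s
Q = Σ q = 5.590 m³/s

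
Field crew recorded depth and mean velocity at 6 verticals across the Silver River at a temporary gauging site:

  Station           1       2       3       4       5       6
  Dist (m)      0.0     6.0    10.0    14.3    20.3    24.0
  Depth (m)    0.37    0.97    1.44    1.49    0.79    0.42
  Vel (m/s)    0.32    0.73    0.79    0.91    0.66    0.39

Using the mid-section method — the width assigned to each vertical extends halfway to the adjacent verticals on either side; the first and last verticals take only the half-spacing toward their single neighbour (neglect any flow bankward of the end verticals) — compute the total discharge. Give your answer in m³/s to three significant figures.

18.4 m³/s

w_1 = (6.0 − 0.0)/2 = 3 m; q_1 = 0.32 × 0.37 × 3 = 0.3552 m³/s
w_2 = (10.0 − 0.0)/2 = 5 m; q_2 = 0.73 × 0.97 × 5 = 3.541 m³/s
w_3 = (14.3 − 6.0)/2 = 4.15 m; q_3 = 0.79 × 1.44 × 4.15 = 4.721 m³/s
w_4 = (20.3 − 10.0)/2 = 5.15 m; q_4 = 0.91 × 1.49 × 5.15 = 6.983 m³/s
w_5 = (24.0 − 14.3)/2 = 4.85 m; q_5 = 0.66 × 0.79 × 4.85 = 2.529 m³/s
w_6 = (24.0 − 20.3)/2 = 1.85 m; q_6 = 0.39 × 0.42 × 1.85 = 0.3030 m³/s
Q = Σ qᵢ = 18.43 m³/s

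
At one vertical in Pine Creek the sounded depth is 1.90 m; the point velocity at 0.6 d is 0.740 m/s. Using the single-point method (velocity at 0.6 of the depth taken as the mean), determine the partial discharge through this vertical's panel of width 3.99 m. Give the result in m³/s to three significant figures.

v̄ = v₀.₆ = 0.740 m/s
q = v̄ × d × w = 0.7400 × 1.90 × 3.99 = 5.610 m³/s

5.61 m³/s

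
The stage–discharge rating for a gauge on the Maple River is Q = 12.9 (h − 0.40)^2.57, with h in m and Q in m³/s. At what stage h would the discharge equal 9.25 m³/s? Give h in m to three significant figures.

h − h₀ = (Q/C)^(1/b) = (9.25/12.9)^(1/2.57) = 0.8786 m
h = 0.40 + 0.8786 = 1.279 m

1.28 m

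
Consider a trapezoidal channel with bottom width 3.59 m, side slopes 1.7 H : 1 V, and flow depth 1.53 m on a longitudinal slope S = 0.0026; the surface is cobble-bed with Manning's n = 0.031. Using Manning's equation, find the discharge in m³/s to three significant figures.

A = (b + z·y)·y = (3.59 + 1.7×1.53)×1.53 = 9.472 m²
P = b + 2y√(1+z²) = 3.59 + 2×1.53×√(1+1.7²) = 9.625 m
R = A/P = 9.472/9.625 = 0.9841 m
Q = (1/n)·A·R^(2/3)·S^(1/2) = (1/0.031) × 9.472 × 0.9841^(2/3) × 0.0026^(1/2) = 15.41 m³/s

15.4 m³/s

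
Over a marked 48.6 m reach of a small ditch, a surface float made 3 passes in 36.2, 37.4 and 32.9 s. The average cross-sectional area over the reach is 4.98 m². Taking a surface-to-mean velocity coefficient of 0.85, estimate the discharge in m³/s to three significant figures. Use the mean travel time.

5.80 m³/s

t̄ = (36.2 + 37.4 + 32.9) / 3 = 35.5 s
v_surface = L / t̄ = 48.6 / 35.5 = 1.369 m/s
v_mean = 0.85 × 1.369 = 1.164 m/s
Q = A × v_mean = 4.98 × 1.164 = 5.795 m³/s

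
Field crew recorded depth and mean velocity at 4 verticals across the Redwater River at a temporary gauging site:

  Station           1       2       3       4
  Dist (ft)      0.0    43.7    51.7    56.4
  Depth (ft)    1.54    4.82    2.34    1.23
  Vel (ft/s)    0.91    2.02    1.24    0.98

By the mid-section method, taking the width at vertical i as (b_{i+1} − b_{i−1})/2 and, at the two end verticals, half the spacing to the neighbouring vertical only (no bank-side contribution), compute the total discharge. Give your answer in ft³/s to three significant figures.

w_1 = (43.7 − 0.0)/2 = 21.85 ft; q_1 = 0.91 × 1.54 × 21.85 = 30.62 ft³/s
w_2 = (51.7 − 0.0)/2 = 25.85 ft; q_2 = 2.02 × 4.82 × 25.85 = 251.7 ft³/s
w_3 = (56.4 − 43.7)/2 = 6.35 ft; q_3 = 1.24 × 2.34 × 6.35 = 18.43 ft³/s
w_4 = (56.4 − 51.7)/2 = 2.35 ft; q_4 = 0.98 × 1.23 × 2.35 = 2.833 ft³/s
Q = Σ qᵢ = 303.6 ft³/s

304 ft³/s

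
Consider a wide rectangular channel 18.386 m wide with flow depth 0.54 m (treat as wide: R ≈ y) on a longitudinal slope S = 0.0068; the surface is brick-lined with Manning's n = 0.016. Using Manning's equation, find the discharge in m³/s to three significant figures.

A = b·y = 18.386 × 0.54 = 9.928 m²
Wide channel: R ≈ y = 0.54 m
Q = (1/n)·A·R^(2/3)·S^(1/2) = (1/0.016) × 9.928 × 0.5400^(2/3) × 0.0068^(1/2) = 33.93 m³/s

33.9 m³/s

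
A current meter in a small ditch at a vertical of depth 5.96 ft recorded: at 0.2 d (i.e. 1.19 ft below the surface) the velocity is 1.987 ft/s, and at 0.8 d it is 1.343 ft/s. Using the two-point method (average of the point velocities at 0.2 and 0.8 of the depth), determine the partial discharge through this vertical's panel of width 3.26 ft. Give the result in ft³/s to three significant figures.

32.4 ft³/s

v̄ = (1.987 + 1.343) / 2 = 1.665 ft/s
q = v̄ × d × w = 1.665 × 5.96 × 3.26 = 32.35 ft³/s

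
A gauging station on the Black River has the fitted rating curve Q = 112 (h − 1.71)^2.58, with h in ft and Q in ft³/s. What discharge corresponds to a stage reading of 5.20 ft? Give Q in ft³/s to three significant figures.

2820 ft³/s

Q = 112 × (5.20 − 1.71)^2.58 = 112 × 3.49^2.58 = 2816 ft³/s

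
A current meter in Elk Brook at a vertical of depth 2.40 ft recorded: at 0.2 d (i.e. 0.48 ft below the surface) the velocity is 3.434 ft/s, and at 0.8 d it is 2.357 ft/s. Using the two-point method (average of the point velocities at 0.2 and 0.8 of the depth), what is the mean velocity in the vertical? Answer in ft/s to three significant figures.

v̄ = (3.434 + 2.357) / 2 = 2.896 ft/s

2.90 ft/s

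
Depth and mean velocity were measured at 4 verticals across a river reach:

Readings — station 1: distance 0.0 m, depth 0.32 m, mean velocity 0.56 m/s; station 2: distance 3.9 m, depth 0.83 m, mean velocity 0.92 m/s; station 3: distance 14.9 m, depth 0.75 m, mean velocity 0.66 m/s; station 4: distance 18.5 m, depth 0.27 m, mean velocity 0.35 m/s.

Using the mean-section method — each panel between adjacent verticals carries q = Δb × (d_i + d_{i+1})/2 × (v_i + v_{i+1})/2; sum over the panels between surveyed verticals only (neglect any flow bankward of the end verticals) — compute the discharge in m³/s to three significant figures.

9.45 m³/s

Panel 1-2: Δb = 3.9 m, d̄ = (0.32+0.83)/2 = 0.575, v̄ = (0.56+0.92)/2 = 0.74 → q = 3.9×0.575×0.74 = 1.659 m³/s
Panel 2-3: Δb = 11 m, d̄ = (0.83+0.75)/2 = 0.79, v̄ = (0.92+0.66)/2 = 0.79 → q = 11×0.79×0.79 = 6.865 m³/s
Panel 3-4: Δb = 3.6 m, d̄ = (0.75+0.27)/2 = 0.51, v̄ = (0.66+0.35)/2 = 0.505 → q = 3.6×0.51×0.505 = 0.9272 m³/s
Q = Σ q = 9.452 m³/s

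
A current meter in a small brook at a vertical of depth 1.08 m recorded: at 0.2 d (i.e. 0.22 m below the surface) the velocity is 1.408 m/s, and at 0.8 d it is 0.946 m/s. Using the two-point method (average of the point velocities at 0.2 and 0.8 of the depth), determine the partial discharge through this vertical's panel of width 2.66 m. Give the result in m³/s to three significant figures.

v̄ = (1.408 + 0.946) / 2 = 1.177 m/s
q = v̄ × d × w = 1.177 × 1.08 × 2.66 = 3.381 m³/s

3.38 m³/s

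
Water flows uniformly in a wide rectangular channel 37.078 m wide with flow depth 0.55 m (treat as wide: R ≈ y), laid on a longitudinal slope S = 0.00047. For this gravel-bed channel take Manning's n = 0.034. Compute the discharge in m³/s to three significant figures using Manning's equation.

A = b·y = 37.078 × 0.55 = 20.39 m²
Wide channel: R ≈ y = 0.55 m
Q = (1/n)·A·R^(2/3)·S^(1/2) = (1/0.034) × 20.39 × 0.5500^(2/3) × 0.00047^(1/2) = 8.729 m³/s

8.73 m³/s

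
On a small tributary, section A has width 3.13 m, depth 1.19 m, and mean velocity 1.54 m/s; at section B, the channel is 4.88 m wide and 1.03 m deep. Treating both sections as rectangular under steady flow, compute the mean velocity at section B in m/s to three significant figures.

1.14 m/s

Q = A₁V₁ = (3.13×1.19) × 1.54 = 5.736 m³/s
A₂ = 4.88 × 1.03 = 5.026 m²
V₂ = Q/A₂ = 5.736/5.026 = 1.141 m/s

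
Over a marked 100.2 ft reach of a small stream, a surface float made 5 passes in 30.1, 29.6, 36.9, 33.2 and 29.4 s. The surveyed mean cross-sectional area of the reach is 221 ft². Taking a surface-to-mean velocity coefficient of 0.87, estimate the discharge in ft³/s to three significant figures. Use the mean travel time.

605 ft³/s

t̄ = (30.1 + 29.6 + 36.9 + 33.2 + 29.4) / 5 = 31.84 s
v_surface = L / t̄ = 100.2 / 31.84 = 3.147 ft/s
v_mean = 0.87 × 3.147 = 2.738 ft/s
Q = A × v_mean = 221 × 2.738 = 605.1 ft³/s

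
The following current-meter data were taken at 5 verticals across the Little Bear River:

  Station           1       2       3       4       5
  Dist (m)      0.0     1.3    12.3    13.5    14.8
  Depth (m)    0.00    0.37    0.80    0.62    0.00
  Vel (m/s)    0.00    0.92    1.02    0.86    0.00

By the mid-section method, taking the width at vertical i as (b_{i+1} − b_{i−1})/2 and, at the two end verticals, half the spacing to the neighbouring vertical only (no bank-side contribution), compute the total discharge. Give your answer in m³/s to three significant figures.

w_2 = (12.3 − 0.0)/2 = 6.15 m; q_2 = 0.92 × 0.37 × 6.15 = 2.093 m³/s
w_3 = (13.5 − 1.3)/2 = 6.1 m; q_3 = 1.02 × 0.80 × 6.1 = 4.978 m³/s
w_4 = (14.8 − 12.3)/2 = 1.25 m; q_4 = 0.86 × 0.62 × 1.25 = 0.6665 m³/s
Stations 1, 5 contribute zero (depth or velocity is 0).
Q = Σ qᵢ = 7.738 m³/s

7.74 m³/s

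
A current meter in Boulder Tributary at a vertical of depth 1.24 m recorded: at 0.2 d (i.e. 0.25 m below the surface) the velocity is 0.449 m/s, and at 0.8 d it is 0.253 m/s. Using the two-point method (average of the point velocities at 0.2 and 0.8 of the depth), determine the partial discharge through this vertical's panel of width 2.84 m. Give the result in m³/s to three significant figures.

v̄ = (0.449 + 0.253) / 2 = 0.3510 m/s
q = v̄ × d × w = 0.3510 × 1.24 × 2.84 = 1.236 m³/s

1.24 m³/s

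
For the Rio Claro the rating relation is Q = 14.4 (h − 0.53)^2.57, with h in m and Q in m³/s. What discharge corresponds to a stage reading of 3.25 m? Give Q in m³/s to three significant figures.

188 m³/s

Q = 14.4 × (3.25 − 0.53)^2.57 = 14.4 × 2.72^2.57 = 188.5 m³/s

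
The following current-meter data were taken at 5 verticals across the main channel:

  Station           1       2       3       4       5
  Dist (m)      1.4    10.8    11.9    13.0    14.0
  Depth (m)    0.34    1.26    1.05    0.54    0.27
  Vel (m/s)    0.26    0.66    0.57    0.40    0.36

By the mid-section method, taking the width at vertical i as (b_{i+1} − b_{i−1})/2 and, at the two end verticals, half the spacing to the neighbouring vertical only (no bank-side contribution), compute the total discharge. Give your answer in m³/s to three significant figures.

5.72 m³/s

w_1 = (10.8 − 1.4)/2 = 4.7 m; q_1 = 0.26 × 0.34 × 4.7 = 0.4155 m³/s
w_2 = (11.9 − 1.4)/2 = 5.25 m; q_2 = 0.66 × 1.26 × 5.25 = 4.366 m³/s
w_3 = (13.0 − 10.8)/2 = 1.1 m; q_3 = 0.57 × 1.05 × 1.1 = 0.6584 m³/s
w_4 = (14.0 − 11.9)/2 = 1.05 m; q_4 = 0.40 × 0.54 × 1.05 = 0.2268 m³/s
w_5 = (14.0 − 13.0)/2 = 0.5 m; q_5 = 0.36 × 0.27 × 0.5 = 0.04860 m³/s
Q = Σ qᵢ = 5.715 m³/s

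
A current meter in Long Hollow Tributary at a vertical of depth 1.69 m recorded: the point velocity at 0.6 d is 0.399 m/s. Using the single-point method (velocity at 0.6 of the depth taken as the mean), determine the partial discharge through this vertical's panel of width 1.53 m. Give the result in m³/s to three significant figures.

v̄ = v₀.₆ = 0.399 m/s
q = v̄ × d × w = 0.3990 × 1.69 × 1.53 = 1.032 m³/s

1.03 m³/s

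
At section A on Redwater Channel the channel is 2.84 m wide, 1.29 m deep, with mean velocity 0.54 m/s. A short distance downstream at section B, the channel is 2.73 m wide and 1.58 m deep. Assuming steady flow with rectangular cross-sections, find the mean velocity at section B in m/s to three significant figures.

Q = A₁V₁ = (2.84×1.29) × 0.54 = 1.978 m³/s
A₂ = 2.73 × 1.58 = 4.313 m²
V₂ = Q/A₂ = 1.978/4.313 = 0.4587 m/s

0.459 m/s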